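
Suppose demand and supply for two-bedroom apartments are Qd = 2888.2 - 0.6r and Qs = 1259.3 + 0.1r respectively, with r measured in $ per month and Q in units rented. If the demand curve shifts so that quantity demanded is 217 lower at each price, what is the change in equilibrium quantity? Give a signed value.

Equating demand and supply, 2888.2 - 0.6r = 1259.3 + 0.1r gives 0.7r = 1628.9, so r* = 2327.
Then Q* = 2888.2 - 0.6(2327) = 1492.
After the shift, demand is Qd = 2671.2 - 0.6r.
New equilibrium: 1411.9 = 0.7r, so r = 2017 and Q = 1461.
ΔQ = 1461 - 1492 = -31.

ΔQ = -31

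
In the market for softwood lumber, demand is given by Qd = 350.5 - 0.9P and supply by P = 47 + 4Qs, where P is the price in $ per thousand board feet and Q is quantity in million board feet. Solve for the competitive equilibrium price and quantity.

Rewriting in direct form: Qs = -11.75 + 0.25P.
Equating demand and supply, 350.5 - 0.9P = -11.75 + 0.25P gives 1.15P = 362.25, so P* = 315.
From the demand curve, Q* = 350.5 - 0.9(315) = 67.

P* = 315, Q* = 67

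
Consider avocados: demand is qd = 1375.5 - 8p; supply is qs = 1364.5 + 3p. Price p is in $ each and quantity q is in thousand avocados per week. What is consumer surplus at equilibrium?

Consumer surplus = 116878.515625

At equilibrium qd = qs, so 1375.5 - 8p = 1364.5 + 3p; collecting terms, 11 = 11p and p* = 1.
Plugging p* into demand: q* = 1375.5 - 8(1) = 1367.5.
Demand choke price (qd = 0): p = 1375.5/8 = 171.9375. Consumer surplus = ½ × (171.9375 - 1) × 1367.5 = 116878.515625.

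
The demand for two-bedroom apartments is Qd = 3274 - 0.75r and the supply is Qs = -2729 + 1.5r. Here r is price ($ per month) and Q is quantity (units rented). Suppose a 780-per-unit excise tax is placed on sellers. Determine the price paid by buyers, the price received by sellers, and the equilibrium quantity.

With a tax of 780 on sellers, they supply based on the net price r_s = r_b - 780, so Qs = -3899 + 1.5r_b.
Set Qd = Qs: 3274 - 0.75r_b = -3899 + 1.5r_b, so 7173 = 2.25r_b and r_b = 3188.
So r_s = 2408 and the quantity traded is Q = 3274 - 0.75(3188) = 883.

r_b = 3188, r_s = 2408, Q = 883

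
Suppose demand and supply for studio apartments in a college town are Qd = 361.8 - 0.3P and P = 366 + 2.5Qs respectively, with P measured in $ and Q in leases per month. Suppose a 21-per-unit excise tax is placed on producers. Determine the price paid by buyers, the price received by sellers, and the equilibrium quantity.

P_b = 738, P_s = 717, Q = 140.4

Inverting to quantity form: Qs = -146.4 + 0.4P.
Producers keep P_s = P_b - 21 per unit, so supply in terms of the buyer price is Qs = -154.8 + 0.4P_b.
Set Qd = Qs: 361.8 - 0.3P_b = -154.8 + 0.4P_b, so 516.6 = 0.7P_b and P_b = 738.
Then P_s = 738 - 21 = 717 and Q = 361.8 - 0.3(738) = 140.4.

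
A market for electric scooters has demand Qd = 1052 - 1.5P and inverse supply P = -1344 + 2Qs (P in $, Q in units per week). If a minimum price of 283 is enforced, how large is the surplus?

Surplus = 186

Rewriting in direct form: Qs = 672 + 0.5P.
With P fixed at 283, quantity demanded is 627.5 and quantity supplied is 813.5.
Surplus = Qs - Qd = 813.5 - 627.5 = 186.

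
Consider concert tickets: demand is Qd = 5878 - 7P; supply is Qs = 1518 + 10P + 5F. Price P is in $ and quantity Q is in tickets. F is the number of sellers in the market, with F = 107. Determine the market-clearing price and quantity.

P* = 225, Q* = 4303

With F = 107, supply is Qs = 2053 + 10P.
The market clears where 5878 - 7P = 2053 + 10P. Rearranging, 17P = 3825, hence P* = 225.
Plugging P* into demand: Q* = 5878 - 7(225) = 4303.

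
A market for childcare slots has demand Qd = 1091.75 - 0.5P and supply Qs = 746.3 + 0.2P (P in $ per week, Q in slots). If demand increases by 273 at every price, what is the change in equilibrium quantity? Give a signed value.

ΔQ = 78

At equilibrium Qd = Qs, so 1091.75 - 0.5P = 746.3 + 0.2P; collecting terms, 345.45 = 0.7P and P* = 493.5.
Substitute back: Q* = 1091.75 - 0.5(493.5) = 845.
After the shift, demand is Qd = 1364.75 - 0.5P.
Re-solving, 0.7P = 618.45 gives P = 883.5 and Q = 923.
ΔQ = 923 - 845 = 78.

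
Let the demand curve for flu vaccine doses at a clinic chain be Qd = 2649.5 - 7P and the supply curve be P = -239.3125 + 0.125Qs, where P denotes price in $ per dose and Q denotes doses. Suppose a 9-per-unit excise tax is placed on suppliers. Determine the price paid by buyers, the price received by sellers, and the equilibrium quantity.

In direct form, Qs = 1914.5 + 8P.
Suppliers keep P_s = P_b - 9 per unit, so supply in terms of the buyer price is Qs = 1842.5 + 8P_b.
Market clearing requires 2649.5 - 7P_b = 1842.5 + 8P_b; hence 807 = 15P_b and P_b = 53.8.
Then P_s = 53.8 - 9 = 44.8 and Q = 2649.5 - 7(53.8) = 2272.9.

P_b = 53.8, P_s = 44.8, Q = 2272.9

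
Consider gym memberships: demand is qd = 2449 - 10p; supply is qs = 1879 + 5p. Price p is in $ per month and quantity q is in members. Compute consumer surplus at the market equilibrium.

Consumer surplus = 214038.05

The market clears where 2449 - 10p = 1879 + 5p. Rearranging, 15p = 570, hence p* = 38.
Plugging p* into demand: q* = 2449 - 10(38) = 2069.
Demand choke price (qd = 0): p = 2449/10 = 244.9. Consumer surplus = ½ × (244.9 - 38) × 2069 = 214038.05.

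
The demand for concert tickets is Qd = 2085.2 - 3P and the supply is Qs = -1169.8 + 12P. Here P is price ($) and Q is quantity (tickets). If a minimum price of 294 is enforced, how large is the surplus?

Surplus = 1155

With P fixed at 294, quantity demanded is 1203.2 and quantity supplied is 2358.2.
Surplus = Qs - Qd = 2358.2 - 1203.2 = 1155.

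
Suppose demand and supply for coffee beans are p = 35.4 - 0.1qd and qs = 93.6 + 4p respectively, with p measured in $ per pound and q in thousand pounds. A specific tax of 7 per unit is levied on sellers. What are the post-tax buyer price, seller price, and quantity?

p_b = 20.6, p_s = 13.6, q = 148

Inverting to quantity form: qd = 354 - 10p.
With a tax of 7 on sellers, they supply based on the net price p_s = p_b - 7, so qs = 65.6 + 4p_b.
Set qd = qs: 354 - 10p_b = 65.6 + 4p_b, so 288.4 = 14p_b and p_b = 20.6.
Then p_s = 20.6 - 7 = 13.6 and q = 354 - 10(20.6) = 148.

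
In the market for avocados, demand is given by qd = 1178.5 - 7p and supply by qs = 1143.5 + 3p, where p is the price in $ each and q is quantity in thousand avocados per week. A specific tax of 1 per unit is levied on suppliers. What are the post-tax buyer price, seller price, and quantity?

Suppliers keep p_s = p_b - 1 per unit, so supply in terms of the buyer price is qs = 1140.5 + 3p_b.
Equate demand and the shifted supply: 1178.5 - 7p_b = 1140.5 + 3p_b, giving 10p_b = 38, so p_b = 3.8.
Then p_s = 3.8 - 1 = 2.8 and q = 1178.5 - 7(3.8) = 1151.9.

p_b = 3.8, p_s = 2.8, q = 1151.9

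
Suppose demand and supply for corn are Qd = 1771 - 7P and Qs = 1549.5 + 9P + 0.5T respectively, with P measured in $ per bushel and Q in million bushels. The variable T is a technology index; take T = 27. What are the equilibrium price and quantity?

With T = 27, supply is Qs = 1563 + 9P.
Set Qd = Qs: 1771 - 7P = 1563 + 9P, so 208 = 16P and P* = 13.
From the demand curve, Q* = 1771 - 7(13) = 1680.

P* = 13, Q* = 1680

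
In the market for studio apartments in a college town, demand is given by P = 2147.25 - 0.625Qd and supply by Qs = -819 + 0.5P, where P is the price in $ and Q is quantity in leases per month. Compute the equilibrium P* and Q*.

In direct form, Qd = 3435.6 - 1.6P.
At equilibrium Qd = Qs, so 3435.6 - 1.6P = -819 + 0.5P; collecting terms, 4254.6 = 2.1P and P* = 2026.
Then Q* = 3435.6 - 1.6(2026) = 194.

P* = 2026, Q* = 194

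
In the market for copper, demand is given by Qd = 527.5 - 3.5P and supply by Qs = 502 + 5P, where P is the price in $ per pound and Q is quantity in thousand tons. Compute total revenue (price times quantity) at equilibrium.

Total revenue = 1551

The market clears where 527.5 - 3.5P = 502 + 5P. Rearranging, 8.5P = 25.5, hence P* = 3.
From the demand curve, Q* = 527.5 - 3.5(3) = 517.
Total revenue = P* × Q* = 3 × 517 = 1551.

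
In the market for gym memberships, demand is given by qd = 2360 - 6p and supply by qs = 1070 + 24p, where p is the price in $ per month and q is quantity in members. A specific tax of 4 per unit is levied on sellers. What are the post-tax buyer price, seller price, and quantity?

Sellers keep p_s = p_b - 4 per unit, so supply in terms of the buyer price is qs = 974 + 24p_b.
Equate demand and the shifted supply: 2360 - 6p_b = 974 + 24p_b, giving 30p_b = 1386, so p_b = 46.2.
Then p_s = 46.2 - 4 = 42.2 and q = 2360 - 6(46.2) = 2082.8.

p_b = 46.2, p_s = 42.2, q = 2082.8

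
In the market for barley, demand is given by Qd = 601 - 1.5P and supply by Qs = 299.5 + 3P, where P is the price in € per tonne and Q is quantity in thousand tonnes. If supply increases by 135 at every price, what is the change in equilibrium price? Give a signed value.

At equilibrium Qd = Qs, so 601 - 1.5P = 299.5 + 3P; collecting terms, 301.5 = 4.5P and P* = 67.
From the demand curve, Q* = 601 - 1.5(67) = 500.5.
After the shift, supply is Qs = 434.5 + 3P.
The new intersection has 166.5 = 4.5P, i.e. P = 37, Q = 545.5.
ΔP = 37 - 67 = -30.

ΔP = -30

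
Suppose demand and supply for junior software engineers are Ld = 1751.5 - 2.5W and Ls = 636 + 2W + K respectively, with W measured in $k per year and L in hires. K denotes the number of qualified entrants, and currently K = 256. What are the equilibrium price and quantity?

W* = 191, L* = 1274

With K = 256, supply is Ls = 892 + 2W.
At equilibrium Ld = Ls, so 1751.5 - 2.5W = 892 + 2W; collecting terms, 859.5 = 4.5W and W* = 191.
Substitute back: L* = 1751.5 - 2.5(191) = 1274.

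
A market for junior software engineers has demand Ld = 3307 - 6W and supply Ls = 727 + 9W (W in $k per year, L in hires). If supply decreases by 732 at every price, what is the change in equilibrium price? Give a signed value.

Equating demand and supply, 3307 - 6W = 727 + 9W gives 15W = 2580, so W* = 172.
Plugging W* into demand: L* = 3307 - 6(172) = 2275.
After the shift, supply is Ls = -5 + 9W.
The new intersection has 3312 = 15W, i.e. W = 220.8, L = 1982.2.
ΔW = 220.8 - 172 = 48.8.

ΔW = 48.8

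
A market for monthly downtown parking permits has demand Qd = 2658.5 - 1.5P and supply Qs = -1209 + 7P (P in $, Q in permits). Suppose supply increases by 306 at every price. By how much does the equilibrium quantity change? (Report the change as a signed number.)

Set Qd = Qs: 2658.5 - 1.5P = -1209 + 7P, so 3867.5 = 8.5P and P* = 455.
Plugging P* into demand: Q* = 2658.5 - 1.5(455) = 1976.
After the shift, supply is Qs = -903 + 7P.
Re-solving, 8.5P = 3561.5 gives P = 419 and Q = 2030.
ΔQ = 2030 - 1976 = 54.

ΔQ = 54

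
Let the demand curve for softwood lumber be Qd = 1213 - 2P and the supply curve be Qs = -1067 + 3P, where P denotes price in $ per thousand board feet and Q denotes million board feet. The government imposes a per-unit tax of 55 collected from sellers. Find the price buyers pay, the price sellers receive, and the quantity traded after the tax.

The tax drives a wedge P_b - P_s = 55. Substituting P_s = P_b - 55 into supply: Qs = -1232 + 3P_b.
Market clearing requires 1213 - 2P_b = -1232 + 3P_b; hence 2445 = 5P_b and P_b = 489.
So P_s = 434 and the quantity traded is Q = 1213 - 2(489) = 235.

P_b = 489, P_s = 434, Q = 235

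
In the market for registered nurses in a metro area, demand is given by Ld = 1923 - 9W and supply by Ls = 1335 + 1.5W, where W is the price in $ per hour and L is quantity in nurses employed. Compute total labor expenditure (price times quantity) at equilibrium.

Total labor expenditure = 79464

Set Ld = Ls: 1923 - 9W = 1335 + 1.5W, so 588 = 10.5W and W* = 56.
From the demand curve, L* = 1923 - 9(56) = 1419.
Total labor expenditure = W* × L* = 56 × 1419 = 79464.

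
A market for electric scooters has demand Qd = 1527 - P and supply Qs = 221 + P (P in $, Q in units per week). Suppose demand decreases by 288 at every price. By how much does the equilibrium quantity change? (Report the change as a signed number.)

Set Qd = Qs: 1527 - P = 221 + P, so 1306 = 2P and P* = 653.
Then Q* = 1527 - 653 = 874.
After the shift, demand is Qd = 1239 - P.
Re-solving, 2P = 1018 gives P = 509 and Q = 730.
ΔQ = 730 - 874 = -144.

ΔQ = -144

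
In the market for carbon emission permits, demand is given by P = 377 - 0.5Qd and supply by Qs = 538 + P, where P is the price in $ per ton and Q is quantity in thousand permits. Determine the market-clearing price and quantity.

Rewriting in direct form: Qd = 754 - 2P.
The market clears where 754 - 2P = 538 + P. Rearranging, 3P = 216, hence P* = 72.
From the demand curve, Q* = 754 - 2(72) = 610.

P* = 72, Q* = 610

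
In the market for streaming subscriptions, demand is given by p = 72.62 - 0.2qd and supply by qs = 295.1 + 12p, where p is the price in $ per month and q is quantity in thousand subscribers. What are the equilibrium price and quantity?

p* = 4, q* = 343.1

Inverting to quantity form: qd = 363.1 - 5p.
At equilibrium qd = qs, so 363.1 - 5p = 295.1 + 12p; collecting terms, 68 = 17p and p* = 4.
Substitute back: q* = 363.1 - 5(4) = 343.1.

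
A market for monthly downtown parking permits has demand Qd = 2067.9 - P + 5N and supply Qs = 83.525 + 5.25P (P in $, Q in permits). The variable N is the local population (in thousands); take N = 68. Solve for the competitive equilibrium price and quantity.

With N = 68, demand is Qd = 2407.9 - P.
Set Qd = Qs: 2407.9 - P = 83.525 + 5.25P, so 2324.375 = 6.25P and P* = 371.9.
From the demand curve, Q* = 2407.9 - 371.9 = 2036.

P* = 371.9, Q* = 2036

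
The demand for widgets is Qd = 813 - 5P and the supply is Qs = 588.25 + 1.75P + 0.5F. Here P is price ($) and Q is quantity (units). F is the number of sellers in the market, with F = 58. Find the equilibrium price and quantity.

With F = 58, supply is Qs = 617.25 + 1.75P.
Set Qd = Qs: 813 - 5P = 617.25 + 1.75P, so 195.75 = 6.75P and P* = 29.
Then Q* = 813 - 5(29) = 668.

P* = 29, Q* = 668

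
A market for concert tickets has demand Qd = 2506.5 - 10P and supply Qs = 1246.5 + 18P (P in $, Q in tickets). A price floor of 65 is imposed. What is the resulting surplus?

With P fixed at 65, quantity demanded is 1856.5 and quantity supplied is 2416.5.
Surplus = Qs - Qd = 2416.5 - 1856.5 = 560.

Surplus = 560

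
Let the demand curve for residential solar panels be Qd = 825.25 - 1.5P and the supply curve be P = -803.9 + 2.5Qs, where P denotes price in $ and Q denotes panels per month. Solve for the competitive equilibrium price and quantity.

P* = 265.1, Q* = 427.6

In direct form, Qs = 321.56 + 0.4P.
Equating demand and supply, 825.25 - 1.5P = 321.56 + 0.4P gives 1.9P = 503.69, so P* = 265.1.
From the demand curve, Q* = 825.25 - 1.5(265.1) = 427.6.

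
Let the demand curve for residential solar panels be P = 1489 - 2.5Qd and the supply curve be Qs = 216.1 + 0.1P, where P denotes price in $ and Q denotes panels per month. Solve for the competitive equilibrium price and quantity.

P* = 759, Q* = 292

Rewriting in direct form: Qd = 595.6 - 0.4P.
Set Qd = Qs: 595.6 - 0.4P = 216.1 + 0.1P, so 379.5 = 0.5P and P* = 759.
Substitute back: Q* = 595.6 - 0.4(759) = 292.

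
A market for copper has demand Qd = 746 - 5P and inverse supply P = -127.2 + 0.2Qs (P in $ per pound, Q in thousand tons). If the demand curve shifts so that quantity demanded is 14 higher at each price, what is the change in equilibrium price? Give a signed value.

ΔP = 1.4

In direct form, Qs = 636 + 5P.
At equilibrium Qd = Qs, so 746 - 5P = 636 + 5P; collecting terms, 110 = 10P and P* = 11.
From the demand curve, Q* = 746 - 5(11) = 691.
After the shift, demand is Qd = 760 - 5P.
New equilibrium: 124 = 10P, so P = 12.4 and Q = 698.
ΔP = 12.4 - 11 = 1.4.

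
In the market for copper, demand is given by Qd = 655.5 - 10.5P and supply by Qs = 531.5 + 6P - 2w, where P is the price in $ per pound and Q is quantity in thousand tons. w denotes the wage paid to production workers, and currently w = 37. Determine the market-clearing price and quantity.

With w = 37, supply is Qs = 457.5 + 6P.
At equilibrium Qd = Qs, so 655.5 - 10.5P = 457.5 + 6P; collecting terms, 198 = 16.5P and P* = 12.
From the demand curve, Q* = 655.5 - 10.5(12) = 529.5.

P* = 12, Q* = 529.5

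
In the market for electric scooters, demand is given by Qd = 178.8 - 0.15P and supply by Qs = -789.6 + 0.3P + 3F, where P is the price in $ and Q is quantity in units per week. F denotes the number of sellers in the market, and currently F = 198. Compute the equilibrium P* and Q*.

P* = 832, Q* = 54

With F = 198, supply is Qs = -195.6 + 0.3P.
At equilibrium Qd = Qs, so 178.8 - 0.15P = -195.6 + 0.3P; collecting terms, 374.4 = 0.45P and P* = 832.
Substitute back: Q* = 178.8 - 0.15(832) = 54.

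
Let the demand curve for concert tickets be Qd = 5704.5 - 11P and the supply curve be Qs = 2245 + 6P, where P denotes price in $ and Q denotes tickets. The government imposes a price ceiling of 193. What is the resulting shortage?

With P fixed at 193, quantity demanded is 3581.5 and quantity supplied is 3403.
Shortage = Qd - Qs = 3581.5 - 3403 = 178.5.

Shortage = 178.5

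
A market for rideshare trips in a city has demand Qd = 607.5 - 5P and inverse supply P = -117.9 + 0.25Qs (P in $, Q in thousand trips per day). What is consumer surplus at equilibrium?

Consumer surplus = 28302.4

Solving each curve for Q: Qs = 471.6 + 4P.
The market clears where 607.5 - 5P = 471.6 + 4P. Rearranging, 9P = 135.9, hence P* = 15.1.
From the demand curve, Q* = 607.5 - 5(15.1) = 532.
Demand choke price (Qd = 0): P = 607.5/5 = 121.5. Consumer surplus = ½ × (121.5 - 15.1) × 532 = 28302.4.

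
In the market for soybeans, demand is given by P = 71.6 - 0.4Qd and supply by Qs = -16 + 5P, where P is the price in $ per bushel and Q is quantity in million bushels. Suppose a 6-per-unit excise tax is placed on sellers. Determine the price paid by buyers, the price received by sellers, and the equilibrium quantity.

P_b = 30, P_s = 24, Q = 104

Solving each curve for Q: Qd = 179 - 2.5P.
Sellers keep P_s = P_b - 6 per unit, so supply in terms of the buyer price is Qs = -46 + 5P_b.
Set Qd = Qs: 179 - 2.5P_b = -46 + 5P_b, so 225 = 7.5P_b and P_b = 30.
So P_s = 24 and the quantity traded is Q = 179 - 2.5(30) = 104.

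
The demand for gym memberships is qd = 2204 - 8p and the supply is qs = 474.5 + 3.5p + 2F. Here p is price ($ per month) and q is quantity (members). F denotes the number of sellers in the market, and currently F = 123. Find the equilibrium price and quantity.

p* = 129, q* = 1172

With F = 123, supply is qs = 720.5 + 3.5p.
At equilibrium qd = qs, so 2204 - 8p = 720.5 + 3.5p; collecting terms, 1483.5 = 11.5p and p* = 129.
Substitute back: q* = 2204 - 8(129) = 1172.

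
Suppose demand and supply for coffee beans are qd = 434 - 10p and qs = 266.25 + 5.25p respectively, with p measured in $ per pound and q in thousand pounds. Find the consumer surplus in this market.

Set qd = qs: 434 - 10p = 266.25 + 5.25p, so 167.75 = 15.25p and p* = 11.
Plugging p* into demand: q* = 434 - 10(11) = 324.
Demand choke price (qd = 0): p = 434/10 = 43.4. Consumer surplus = ½ × (43.4 - 11) × 324 = 5248.8.

Consumer surplus = 5248.8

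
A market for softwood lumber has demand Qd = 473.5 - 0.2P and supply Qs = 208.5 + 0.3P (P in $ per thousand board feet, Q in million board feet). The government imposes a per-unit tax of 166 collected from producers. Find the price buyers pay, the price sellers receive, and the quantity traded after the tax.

P_b = 629.6, P_s = 463.6, Q = 347.58

Producers keep P_s = P_b - 166 per unit, so supply in terms of the buyer price is Qs = 158.7 + 0.3P_b.
Market clearing requires 473.5 - 0.2P_b = 158.7 + 0.3P_b; hence 314.8 = 0.5P_b and P_b = 629.6.
Then P_s = 629.6 - 166 = 463.6 and Q = 473.5 - 0.2(629.6) = 347.58.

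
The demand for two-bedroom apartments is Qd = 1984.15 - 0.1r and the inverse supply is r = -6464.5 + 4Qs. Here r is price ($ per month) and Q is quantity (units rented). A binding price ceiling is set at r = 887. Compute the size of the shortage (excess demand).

Shortage = 57.575

Rewriting in direct form: Qs = 1616.125 + 0.25r.
With r fixed at 887, quantity demanded is 1895.45 and quantity supplied is 1837.875.
Shortage = Qd - Qs = 1895.45 - 1837.875 = 57.575.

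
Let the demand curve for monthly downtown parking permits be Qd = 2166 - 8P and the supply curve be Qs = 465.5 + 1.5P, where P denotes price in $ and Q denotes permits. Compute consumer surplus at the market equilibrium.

Set Qd = Qs: 2166 - 8P = 465.5 + 1.5P, so 1700.5 = 9.5P and P* = 179.
From the demand curve, Q* = 2166 - 8(179) = 734.
Demand choke price (Qd = 0): P = 2166/8 = 270.75. Consumer surplus = ½ × (270.75 - 179) × 734 = 33672.25.

Consumer surplus = 33672.25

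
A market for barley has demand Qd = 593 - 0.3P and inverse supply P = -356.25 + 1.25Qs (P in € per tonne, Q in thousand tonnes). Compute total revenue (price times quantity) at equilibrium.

Rewriting in direct form: Qs = 285 + 0.8P.
The market clears where 593 - 0.3P = 285 + 0.8P. Rearranging, 1.1P = 308, hence P* = 280.
Substitute back: Q* = 593 - 0.3(280) = 509.
Total revenue = P* × Q* = 280 × 509 = 142520.

Total revenue = 142520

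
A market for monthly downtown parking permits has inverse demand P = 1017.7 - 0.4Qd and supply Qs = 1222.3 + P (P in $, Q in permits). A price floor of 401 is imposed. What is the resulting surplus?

Surplus = 81.55

Rewriting in direct form: Qd = 2544.25 - 2.5P.
With P fixed at 401, quantity demanded is 1541.75 and quantity supplied is 1623.3.
Surplus = Qs - Qd = 1623.3 - 1541.75 = 81.55.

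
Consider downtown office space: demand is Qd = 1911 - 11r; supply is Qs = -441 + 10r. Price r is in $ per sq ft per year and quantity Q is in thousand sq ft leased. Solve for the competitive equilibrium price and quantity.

r* = 112, Q* = 679

Equating demand and supply, 1911 - 11r = -441 + 10r gives 21r = 2352, so r* = 112.
Plugging r* into demand: Q* = 1911 - 11(112) = 679.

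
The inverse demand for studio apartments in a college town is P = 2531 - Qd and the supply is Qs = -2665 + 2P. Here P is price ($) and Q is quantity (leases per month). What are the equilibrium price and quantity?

P* = 1732, Q* = 799

Rewriting in direct form: Qd = 2531 - P.
The market clears where 2531 - P = -2665 + 2P. Rearranging, 3P = 5196, hence P* = 1732.
From the demand curve, Q* = 2531 - 1732 = 799.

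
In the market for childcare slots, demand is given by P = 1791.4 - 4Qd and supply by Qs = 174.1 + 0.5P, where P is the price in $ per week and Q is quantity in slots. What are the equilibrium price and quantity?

P* = 365, Q* = 356.6

Rewriting in direct form: Qd = 447.85 - 0.25P.
At equilibrium Qd = Qs, so 447.85 - 0.25P = 174.1 + 0.5P; collecting terms, 273.75 = 0.75P and P* = 365.
Substitute back: Q* = 447.85 - 0.25(365) = 356.6.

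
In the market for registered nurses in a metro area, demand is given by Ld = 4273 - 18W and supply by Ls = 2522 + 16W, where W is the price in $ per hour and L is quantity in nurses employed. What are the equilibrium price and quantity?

W* = 51.5, L* = 3346

Equating demand and supply, 4273 - 18W = 2522 + 16W gives 34W = 1751, so W* = 51.5.
From the demand curve, L* = 4273 - 18(51.5) = 3346.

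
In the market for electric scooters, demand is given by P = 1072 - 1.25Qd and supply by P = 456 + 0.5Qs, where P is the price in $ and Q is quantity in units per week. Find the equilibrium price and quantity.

P* = 632, Q* = 352

In direct form, Qd = 857.6 - 0.8P and Qs = -912 + 2P.
The market clears where 857.6 - 0.8P = -912 + 2P. Rearranging, 2.8P = 1769.6, hence P* = 632.
Plugging P* into demand: Q* = 857.6 - 0.8(632) = 352.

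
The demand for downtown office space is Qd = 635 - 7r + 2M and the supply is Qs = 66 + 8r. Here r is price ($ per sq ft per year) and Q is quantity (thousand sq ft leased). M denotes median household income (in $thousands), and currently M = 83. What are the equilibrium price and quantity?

With M = 83, demand is Qd = 801 - 7r.
Equating demand and supply, 801 - 7r = 66 + 8r gives 15r = 735, so r* = 49.
Plugging r* into demand: Q* = 801 - 7(49) = 458.

r* = 49, Q* = 458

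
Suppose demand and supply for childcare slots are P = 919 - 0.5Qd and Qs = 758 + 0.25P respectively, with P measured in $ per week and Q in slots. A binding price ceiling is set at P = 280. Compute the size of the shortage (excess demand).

In direct form, Qd = 1838 - 2P.
With P fixed at 280, quantity demanded is 1278 and quantity supplied is 828.
Shortage = Qd - Qs = 1278 - 828 = 450.

Shortage = 450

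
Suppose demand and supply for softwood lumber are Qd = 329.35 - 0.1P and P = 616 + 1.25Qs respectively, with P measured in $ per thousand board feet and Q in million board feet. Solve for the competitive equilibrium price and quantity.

Solving each curve for Q: Qs = -492.8 + 0.8P.
The market clears where 329.35 - 0.1P = -492.8 + 0.8P. Rearranging, 0.9P = 822.15, hence P* = 913.5.
From the demand curve, Q* = 329.35 - 0.1(913.5) = 238.

P* = 913.5, Q* = 238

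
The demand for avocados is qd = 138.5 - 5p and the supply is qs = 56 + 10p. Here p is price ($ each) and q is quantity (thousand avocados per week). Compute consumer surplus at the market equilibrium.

Equating demand and supply, 138.5 - 5p = 56 + 10p gives 15p = 82.5, so p* = 5.5.
Plugging p* into demand: q* = 138.5 - 5(5.5) = 111.
Demand choke price (qd = 0): p = 138.5/5 = 27.7. Consumer surplus = ½ × (27.7 - 5.5) × 111 = 1232.1.

Consumer surplus = 1232.1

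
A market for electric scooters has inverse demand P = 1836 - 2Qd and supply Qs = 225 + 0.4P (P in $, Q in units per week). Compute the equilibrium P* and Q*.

P* = 770, Q* = 533

Inverting to quantity form: Qd = 918 - 0.5P.
The market clears where 918 - 0.5P = 225 + 0.4P. Rearranging, 0.9P = 693, hence P* = 770.
Then Q* = 918 - 0.5(770) = 533.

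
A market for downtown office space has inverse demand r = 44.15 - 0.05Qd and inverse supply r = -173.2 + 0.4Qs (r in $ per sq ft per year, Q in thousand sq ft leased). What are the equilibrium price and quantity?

r* = 20, Q* = 483

Inverting to quantity form: Qd = 883 - 20r and Qs = 433 + 2.5r.
The market clears where 883 - 20r = 433 + 2.5r. Rearranging, 22.5r = 450, hence r* = 20.
Then Q* = 883 - 20(20) = 483.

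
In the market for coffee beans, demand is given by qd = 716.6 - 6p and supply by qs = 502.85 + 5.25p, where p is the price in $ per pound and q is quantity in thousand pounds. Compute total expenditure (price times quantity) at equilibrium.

Equating demand and supply, 716.6 - 6p = 502.85 + 5.25p gives 11.25p = 213.75, so p* = 19.
From the demand curve, q* = 716.6 - 6(19) = 602.6.
Total expenditure = p* × q* = 19 × 602.6 = 11449.4.

Total expenditure = 11449.4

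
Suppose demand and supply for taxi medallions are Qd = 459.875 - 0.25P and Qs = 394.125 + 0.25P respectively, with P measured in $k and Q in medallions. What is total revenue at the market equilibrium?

Set Qd = Qs: 459.875 - 0.25P = 394.125 + 0.25P, so 65.75 = 0.5P and P* = 131.5.
From the demand curve, Q* = 459.875 - 0.25(131.5) = 427.
Total revenue = P* × Q* = 131.5 × 427 = 56150.5.

Total revenue = 56150.5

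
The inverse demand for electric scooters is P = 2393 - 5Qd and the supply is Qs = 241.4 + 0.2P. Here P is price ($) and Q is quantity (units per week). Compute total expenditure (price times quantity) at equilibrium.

Total expenditure = 213480

In direct form, Qd = 478.6 - 0.2P.
At equilibrium Qd = Qs, so 478.6 - 0.2P = 241.4 + 0.2P; collecting terms, 237.2 = 0.4P and P* = 593.
Substitute back: Q* = 478.6 - 0.2(593) = 360.
Total expenditure = P* × Q* = 593 × 360 = 213480.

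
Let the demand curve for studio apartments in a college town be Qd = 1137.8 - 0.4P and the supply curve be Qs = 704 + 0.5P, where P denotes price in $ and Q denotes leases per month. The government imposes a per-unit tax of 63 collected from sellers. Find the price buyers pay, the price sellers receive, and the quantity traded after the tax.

P_b = 517, P_s = 454, Q = 931

The tax drives a wedge P_b - P_s = 63. Substituting P_s = P_b - 63 into supply: Qs = 672.5 + 0.5P_b.
Market clearing requires 1137.8 - 0.4P_b = 672.5 + 0.5P_b; hence 465.3 = 0.9P_b and P_b = 517.
Then P_s = 517 - 63 = 454 and Q = 1137.8 - 0.4(517) = 931.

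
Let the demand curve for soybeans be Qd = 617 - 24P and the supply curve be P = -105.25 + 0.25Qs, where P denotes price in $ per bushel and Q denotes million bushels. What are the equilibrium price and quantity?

Solving each curve for Q: Qs = 421 + 4P.
At equilibrium Qd = Qs, so 617 - 24P = 421 + 4P; collecting terms, 196 = 28P and P* = 7.
Substitute back: Q* = 617 - 24(7) = 449.

P* = 7, Q* = 449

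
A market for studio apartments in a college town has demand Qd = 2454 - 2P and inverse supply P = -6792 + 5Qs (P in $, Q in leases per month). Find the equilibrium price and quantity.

Solving each curve for Q: Qs = 1358.4 + 0.2P.
At equilibrium Qd = Qs, so 2454 - 2P = 1358.4 + 0.2P; collecting terms, 1095.6 = 2.2P and P* = 498.
Then Q* = 2454 - 2(498) = 1458.

P* = 498, Q* = 1458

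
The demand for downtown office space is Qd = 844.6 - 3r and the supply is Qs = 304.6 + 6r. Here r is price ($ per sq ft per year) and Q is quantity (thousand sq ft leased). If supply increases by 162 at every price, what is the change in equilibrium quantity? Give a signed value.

The market clears where 844.6 - 3r = 304.6 + 6r. Rearranging, 9r = 540, hence r* = 60.
Then Q* = 844.6 - 3(60) = 664.6.
After the shift, supply is Qs = 466.6 + 6r.
The new intersection has 378 = 9r, i.e. r = 42, Q = 718.6.
ΔQ = 718.6 - 664.6 = 54.

ΔQ = 54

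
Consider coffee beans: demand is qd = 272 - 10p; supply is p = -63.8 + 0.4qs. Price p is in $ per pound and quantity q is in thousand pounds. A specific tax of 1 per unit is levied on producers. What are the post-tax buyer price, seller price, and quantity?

p_b = 9.2, p_s = 8.2, q = 180

Solving each curve for q: qs = 159.5 + 2.5p.
With a tax of 1 on producers, they supply based on the net price p_s = p_b - 1, so qs = 157 + 2.5p_b.
Market clearing requires 272 - 10p_b = 157 + 2.5p_b; hence 115 = 12.5p_b and p_b = 9.2.
Then p_s = 9.2 - 1 = 8.2 and q = 272 - 10(9.2) = 180.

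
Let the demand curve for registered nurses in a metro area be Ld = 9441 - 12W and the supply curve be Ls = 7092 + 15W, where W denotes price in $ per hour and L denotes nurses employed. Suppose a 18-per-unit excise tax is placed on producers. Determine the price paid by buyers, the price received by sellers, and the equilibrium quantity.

W_b = 97, W_s = 79, L = 8277

Producers keep W_s = W_b - 18 per unit, so supply in terms of the buyer price is Ls = 6822 + 15W_b.
Set Ld = Ls: 9441 - 12W_b = 6822 + 15W_b, so 2619 = 27W_b and W_b = 97.
So W_s = 79 and the quantity traded is L = 9441 - 12(97) = 8277.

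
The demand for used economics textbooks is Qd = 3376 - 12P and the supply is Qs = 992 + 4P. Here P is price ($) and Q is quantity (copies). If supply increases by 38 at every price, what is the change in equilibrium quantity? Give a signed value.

ΔQ = 28.5

Set Qd = Qs: 3376 - 12P = 992 + 4P, so 2384 = 16P and P* = 149.
Substitute back: Q* = 3376 - 12(149) = 1588.
After the shift, supply is Qs = 1030 + 4P.
The new intersection has 2346 = 16P, i.e. P = 146.625, Q = 1616.5.
ΔQ = 1616.5 - 1588 = 28.5.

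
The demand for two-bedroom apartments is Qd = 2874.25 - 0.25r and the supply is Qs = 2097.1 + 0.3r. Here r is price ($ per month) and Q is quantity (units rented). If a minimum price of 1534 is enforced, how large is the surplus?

With r fixed at 1534, quantity demanded is 2490.75 and quantity supplied is 2557.3.
Surplus = Qs - Qd = 2557.3 - 2490.75 = 66.55.

Surplus = 66.55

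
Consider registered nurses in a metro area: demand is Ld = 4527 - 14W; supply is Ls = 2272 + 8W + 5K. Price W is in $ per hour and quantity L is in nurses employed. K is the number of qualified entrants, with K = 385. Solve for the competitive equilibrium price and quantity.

With K = 385, supply is Ls = 4197 + 8W.
At equilibrium Ld = Ls, so 4527 - 14W = 4197 + 8W; collecting terms, 330 = 22W and W* = 15.
From the demand curve, L* = 4527 - 14(15) = 4317.

W* = 15, L* = 4317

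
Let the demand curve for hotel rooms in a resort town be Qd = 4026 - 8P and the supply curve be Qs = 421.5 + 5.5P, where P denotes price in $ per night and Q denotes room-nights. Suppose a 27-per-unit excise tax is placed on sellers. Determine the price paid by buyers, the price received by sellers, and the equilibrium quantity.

With a tax of 27 on sellers, they supply based on the net price P_s = P_b - 27, so Qs = 273 + 5.5P_b.
Set Qd = Qs: 4026 - 8P_b = 273 + 5.5P_b, so 3753 = 13.5P_b and P_b = 278.
So P_s = 251 and the quantity traded is Q = 4026 - 8(278) = 1802.

P_b = 278, P_s = 251, Q = 1802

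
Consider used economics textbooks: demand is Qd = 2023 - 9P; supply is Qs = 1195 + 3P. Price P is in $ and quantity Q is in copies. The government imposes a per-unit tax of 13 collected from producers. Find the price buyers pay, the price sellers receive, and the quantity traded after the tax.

P_b = 72.25, P_s = 59.25, Q = 1372.75

The tax drives a wedge P_b - P_s = 13. Substituting P_s = P_b - 13 into supply: Qs = 1156 + 3P_b.
Set Qd = Qs: 2023 - 9P_b = 1156 + 3P_b, so 867 = 12P_b and P_b = 72.25.
So P_s = 59.25 and the quantity traded is Q = 2023 - 9(72.25) = 1372.75.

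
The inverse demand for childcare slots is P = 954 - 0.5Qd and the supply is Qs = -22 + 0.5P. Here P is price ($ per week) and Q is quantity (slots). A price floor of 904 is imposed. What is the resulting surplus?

Inverting to quantity form: Qd = 1908 - 2P.
Evaluating both curves at the floor price 904 gives Qd = 100, Qs = 430.
Surplus = Qs - Qd = 430 - 100 = 330.

Surplus = 330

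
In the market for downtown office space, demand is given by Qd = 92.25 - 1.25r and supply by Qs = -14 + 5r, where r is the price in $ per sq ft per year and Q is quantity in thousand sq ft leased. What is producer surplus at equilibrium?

Equating demand and supply, 92.25 - 1.25r = -14 + 5r gives 6.25r = 106.25, so r* = 17.
Then Q* = 92.25 - 1.25(17) = 71.
Supply choke price (Qs = 0): r = 2.8. Producer surplus = ½ × (17 - 2.8) × 71 = 504.1.

Producer surplus = 504.1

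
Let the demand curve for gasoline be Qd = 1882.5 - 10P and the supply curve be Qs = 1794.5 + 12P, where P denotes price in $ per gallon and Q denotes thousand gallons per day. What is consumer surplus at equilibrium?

Consumer surplus = 169740.3125

At equilibrium Qd = Qs, so 1882.5 - 10P = 1794.5 + 12P; collecting terms, 88 = 22P and P* = 4.
Plugging P* into demand: Q* = 1882.5 - 10(4) = 1842.5.
Demand choke price (Qd = 0): P = 1882.5/10 = 188.25. Consumer surplus = ½ × (188.25 - 4) × 1842.5 = 169740.3125.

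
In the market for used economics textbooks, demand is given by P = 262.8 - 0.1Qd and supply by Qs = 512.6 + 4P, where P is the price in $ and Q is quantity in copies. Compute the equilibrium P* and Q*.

P* = 151.1, Q* = 1117

In direct form, Qd = 2628 - 10P.
At equilibrium Qd = Qs, so 2628 - 10P = 512.6 + 4P; collecting terms, 2115.4 = 14P and P* = 151.1.
Then Q* = 2628 - 10(151.1) = 1117.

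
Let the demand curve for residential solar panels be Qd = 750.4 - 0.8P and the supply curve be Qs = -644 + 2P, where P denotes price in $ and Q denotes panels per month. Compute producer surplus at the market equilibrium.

Set Qd = Qs: 750.4 - 0.8P = -644 + 2P, so 1394.4 = 2.8P and P* = 498.
From the demand curve, Q* = 750.4 - 0.8(498) = 352.
Supply choke price (Qs = 0): P = 322. Producer surplus = ½ × (498 - 322) × 352 = 30976.

Producer surplus = 30976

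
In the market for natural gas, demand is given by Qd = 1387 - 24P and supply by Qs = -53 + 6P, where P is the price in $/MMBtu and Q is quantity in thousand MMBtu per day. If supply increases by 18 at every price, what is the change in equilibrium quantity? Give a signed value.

Set Qd = Qs: 1387 - 24P = -53 + 6P, so 1440 = 30P and P* = 48.
Then Q* = 1387 - 24(48) = 235.
After the shift, supply is Qs = -35 + 6P.
Re-solving, 30P = 1422 gives P = 47.4 and Q = 249.4.
ΔQ = 249.4 - 235 = 14.4.

ΔQ = 14.4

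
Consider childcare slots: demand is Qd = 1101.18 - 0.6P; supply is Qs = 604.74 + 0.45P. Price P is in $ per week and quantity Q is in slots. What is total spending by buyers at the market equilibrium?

Total spending by buyers = 386514

Set Qd = Qs: 1101.18 - 0.6P = 604.74 + 0.45P, so 496.44 = 1.05P and P* = 472.8.
From the demand curve, Q* = 1101.18 - 0.6(472.8) = 817.5.
Total spending by buyers = P* × Q* = 472.8 × 817.5 = 386514.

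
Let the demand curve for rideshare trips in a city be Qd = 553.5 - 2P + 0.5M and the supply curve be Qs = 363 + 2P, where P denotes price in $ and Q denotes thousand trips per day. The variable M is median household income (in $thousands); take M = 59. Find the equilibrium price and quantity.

With M = 59, demand is Qd = 583 - 2P.
At equilibrium Qd = Qs, so 583 - 2P = 363 + 2P; collecting terms, 220 = 4P and P* = 55.
From the demand curve, Q* = 583 - 2(55) = 473.

P* = 55, Q* = 473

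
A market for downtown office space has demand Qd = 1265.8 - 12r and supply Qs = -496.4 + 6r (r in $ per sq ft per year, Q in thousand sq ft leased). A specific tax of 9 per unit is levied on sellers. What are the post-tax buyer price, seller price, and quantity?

r_b = 100.9, r_s = 91.9, Q = 55

Sellers keep r_s = r_b - 9 per unit, so supply in terms of the buyer price is Qs = -550.4 + 6r_b.
Set Qd = Qs: 1265.8 - 12r_b = -550.4 + 6r_b, so 1816.2 = 18r_b and r_b = 100.9.
Then r_s = 100.9 - 9 = 91.9 and Q = 1265.8 - 12(100.9) = 55.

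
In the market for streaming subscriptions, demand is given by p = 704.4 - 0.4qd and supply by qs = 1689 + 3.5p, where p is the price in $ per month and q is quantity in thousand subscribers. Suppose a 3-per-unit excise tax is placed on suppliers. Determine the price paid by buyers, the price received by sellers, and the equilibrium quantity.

In direct form, qd = 1761 - 2.5p.
With a tax of 3 on suppliers, they supply based on the net price p_s = p_b - 3, so qs = 1678.5 + 3.5p_b.
Set qd = qs: 1761 - 2.5p_b = 1678.5 + 3.5p_b, so 82.5 = 6p_b and p_b = 13.75.
Then p_s = 13.75 - 3 = 10.75 and q = 1761 - 2.5(13.75) = 1726.625.

p_b = 13.75, p_s = 10.75, q = 1726.625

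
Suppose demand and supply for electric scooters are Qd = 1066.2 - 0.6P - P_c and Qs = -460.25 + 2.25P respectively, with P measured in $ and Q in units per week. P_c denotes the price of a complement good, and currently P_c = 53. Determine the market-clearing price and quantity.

With P_c = 53, demand is Qd = 1013.2 - 0.6P.
Set Qd = Qs: 1013.2 - 0.6P = -460.25 + 2.25P, so 1473.45 = 2.85P and P* = 517.
From the demand curve, Q* = 1013.2 - 0.6(517) = 703.

P* = 517, Q* = 703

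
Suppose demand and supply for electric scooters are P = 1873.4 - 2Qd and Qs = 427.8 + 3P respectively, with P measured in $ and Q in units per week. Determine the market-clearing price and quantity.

Rewriting in direct form: Qd = 936.7 - 0.5P.
Equating demand and supply, 936.7 - 0.5P = 427.8 + 3P gives 3.5P = 508.9, so P* = 145.4.
Then Q* = 936.7 - 0.5(145.4) = 864.

P* = 145.4, Q* = 864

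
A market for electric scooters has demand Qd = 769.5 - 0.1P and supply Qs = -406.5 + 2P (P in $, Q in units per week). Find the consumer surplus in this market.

The market clears where 769.5 - 0.1P = -406.5 + 2P. Rearranging, 2.1P = 1176, hence P* = 560.
Then Q* = 769.5 - 0.1(560) = 713.5.
Demand choke price (Qd = 0): P = 769.5/0.1 = 7695. Consumer surplus = ½ × (7695 - 560) × 713.5 = 2545411.25.

Consumer surplus = 2545411.25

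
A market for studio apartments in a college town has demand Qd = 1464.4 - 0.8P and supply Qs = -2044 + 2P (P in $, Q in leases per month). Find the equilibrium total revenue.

Total revenue = 578886

The market clears where 1464.4 - 0.8P = -2044 + 2P. Rearranging, 2.8P = 3508.4, hence P* = 1253.
Plugging P* into demand: Q* = 1464.4 - 0.8(1253) = 462.
Total revenue = P* × Q* = 1253 × 462 = 578886.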